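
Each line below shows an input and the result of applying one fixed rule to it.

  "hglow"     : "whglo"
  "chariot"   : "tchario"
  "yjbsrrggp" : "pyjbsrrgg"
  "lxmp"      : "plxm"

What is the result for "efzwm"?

mefzw

The transformation: move the last character to the front.
On "efzwm" that produces "mefzw".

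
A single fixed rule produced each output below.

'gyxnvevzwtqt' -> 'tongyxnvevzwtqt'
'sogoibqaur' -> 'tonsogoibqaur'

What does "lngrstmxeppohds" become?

tonlngrstmxeppohds

The rule is to prepend "ton".
"lngrstmxeppohds" → "tonlngrstmxeppohds".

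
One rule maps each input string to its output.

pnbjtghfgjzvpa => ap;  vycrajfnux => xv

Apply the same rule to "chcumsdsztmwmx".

Looking at the pairs, the operation is to move the first character to the end, then keep only the last 2 characters.
Applying both steps to "chcumsdsztmwmx": "hcumsdsztmwmxc", then "xc".

xc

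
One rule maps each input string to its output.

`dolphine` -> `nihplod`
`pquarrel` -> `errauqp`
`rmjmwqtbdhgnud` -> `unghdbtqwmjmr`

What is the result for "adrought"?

The transformation: delete the last character, then reverse the string.
Applying that to "adrought" gives "hguorda".

hguorda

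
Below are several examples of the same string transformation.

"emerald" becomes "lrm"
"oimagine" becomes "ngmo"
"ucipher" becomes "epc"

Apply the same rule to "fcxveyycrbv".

bcyvc

The rule is to reverse the string, then keep every other character starting from the second (positions 2nd, 4th, 6th, ...).
Starting from "fcxveyycrbv": after the first operation, "vbrcyyevxcf"; after the second, "bcyvc".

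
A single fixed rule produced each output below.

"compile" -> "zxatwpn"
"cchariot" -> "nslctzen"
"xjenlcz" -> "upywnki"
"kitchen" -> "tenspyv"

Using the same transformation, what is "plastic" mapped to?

wldetna

Looking at the pairs, the operation is to move the first character to the end, then shift every letter 11 places forward in the alphabet (wrapping around).
"plastic" → "lasticp" → "wldetna".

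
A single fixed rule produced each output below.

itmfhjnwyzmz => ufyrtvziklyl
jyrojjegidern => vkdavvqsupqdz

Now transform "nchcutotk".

zotogfafw

Rule — shift every letter 12 places forward in the alphabet (wrapping around).
Doing the same to "nchcutotk": "zotogfafw".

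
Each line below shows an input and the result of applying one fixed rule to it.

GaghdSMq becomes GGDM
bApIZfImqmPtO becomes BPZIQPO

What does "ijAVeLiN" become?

IAEI

Rule — keep every other character starting from the first (positions 1st, 3rd, 5th, ...), then convert every letter to uppercase.
On "ijAVeLiN": the first step gives "iAei", and the second then gives "IAEI".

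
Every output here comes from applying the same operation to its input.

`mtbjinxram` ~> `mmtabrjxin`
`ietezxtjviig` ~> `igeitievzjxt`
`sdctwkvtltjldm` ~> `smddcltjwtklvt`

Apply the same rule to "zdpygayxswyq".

Each output is the input with this applied: take characters alternately from the front and the back (1st, last, 2nd, 2nd-last, ...).
"zdpygayxswyq" → "zqdypwysgxay".

zqdypwysgxay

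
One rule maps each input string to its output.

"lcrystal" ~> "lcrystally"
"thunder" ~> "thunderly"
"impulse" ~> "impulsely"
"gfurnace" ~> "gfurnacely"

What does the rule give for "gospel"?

The rule is to append "ly".
On "gospel" that produces "gospelly".

gospelly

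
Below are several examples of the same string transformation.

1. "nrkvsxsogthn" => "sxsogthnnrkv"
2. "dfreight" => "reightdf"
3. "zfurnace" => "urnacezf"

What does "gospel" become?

The transformation: swap the front and back halves of the string, then move the last 2 characters to the front (rotate right by 2).
Starting from "gospel": after the first operation, "pelgos"; after the second, "ospelg".

ospelg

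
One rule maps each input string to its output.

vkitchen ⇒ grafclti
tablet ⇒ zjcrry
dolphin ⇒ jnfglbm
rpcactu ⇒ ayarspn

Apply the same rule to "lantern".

Rule — move the first 2 characters to the end (rotate left by 2), then shift every letter 2 places backward in the alphabet (wrapping around).
For "lantern", step one produces "nternla"; step two turns that into "lrcpljy".

lrcpljy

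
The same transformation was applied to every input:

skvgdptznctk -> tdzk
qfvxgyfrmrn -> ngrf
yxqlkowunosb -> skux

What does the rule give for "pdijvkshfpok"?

ovhd

Each output is the input with this applied: keep one character in every 3, starting at position 2 (positions 2nd, 5th, 8th, ...), then swap the first and last characters.
Working it through for "pdijvkshfpok": intermediate "dvho", final "ovhd".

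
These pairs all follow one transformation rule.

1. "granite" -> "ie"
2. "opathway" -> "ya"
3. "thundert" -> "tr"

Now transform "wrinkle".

ke

In each case the input is transformed by: swap each adjacent pair of characters (1↔2, 3↔4, ...), then keep only the last 2 characters.
"wrinkle" → "rwnilke" → "ke".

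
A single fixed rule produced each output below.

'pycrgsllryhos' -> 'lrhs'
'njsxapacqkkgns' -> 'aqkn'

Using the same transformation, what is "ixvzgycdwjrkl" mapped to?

cwrl

What's happening: keep every other character starting from the first (positions 1st, 3rd, 5th, ...), then delete the first 3 characters.
Starting from "ixvzgycdwjrkl": after the first operation, "ivgcwrl"; after the second, "cwrl".
(Check on "pycrgsllryhos": → "pcglrhs" → "lrhs" ✓)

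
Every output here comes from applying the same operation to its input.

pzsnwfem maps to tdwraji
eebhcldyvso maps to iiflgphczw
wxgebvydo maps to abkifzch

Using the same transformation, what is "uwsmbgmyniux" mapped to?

Rule — shift every letter 4 places forward in the alphabet (wrapping around), then delete the last character.
On "uwsmbgmyniux": the first step gives "yawqfkqcrmyb", and the second then gives "yawqfkqcrmy".

yawqfkqcrmy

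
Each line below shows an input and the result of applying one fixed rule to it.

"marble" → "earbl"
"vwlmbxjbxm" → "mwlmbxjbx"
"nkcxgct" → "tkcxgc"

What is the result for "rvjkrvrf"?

fvjkrvr

Rule — delete the first character, then move the last character to the front.
Working it through for "rvjkrvrf": intermediate "vjkrvrf", final "fvjkrvr".
(Check on "marble": → "arble" → "earbl" ✓)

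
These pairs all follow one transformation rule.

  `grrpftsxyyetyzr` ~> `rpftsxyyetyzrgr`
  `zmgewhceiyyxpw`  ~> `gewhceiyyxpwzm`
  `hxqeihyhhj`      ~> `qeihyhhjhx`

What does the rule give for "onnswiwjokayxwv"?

nswiwjokayxwvon

The transformation: move the first 2 characters to the end (rotate left by 2).
"onnswiwjokayxwv" → "nswiwjokayxwvon".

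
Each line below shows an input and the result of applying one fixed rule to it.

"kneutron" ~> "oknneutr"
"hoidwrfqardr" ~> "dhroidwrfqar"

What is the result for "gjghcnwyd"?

ygdjghcnw

Each output is the input with this applied: swap the first and last characters, then move the last 2 characters to the front (rotate right by 2).
Applying both steps to "gjghcnwyd": "djghcnwyg", then "ygdjghcnw".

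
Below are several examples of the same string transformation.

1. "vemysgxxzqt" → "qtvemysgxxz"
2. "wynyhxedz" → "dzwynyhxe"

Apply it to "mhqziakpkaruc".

ucmhqziakpkar

The rule is to move the last 2 characters to the front (rotate right by 2).
So "mhqziakpkaruc" becomes "ucmhqziakpkar".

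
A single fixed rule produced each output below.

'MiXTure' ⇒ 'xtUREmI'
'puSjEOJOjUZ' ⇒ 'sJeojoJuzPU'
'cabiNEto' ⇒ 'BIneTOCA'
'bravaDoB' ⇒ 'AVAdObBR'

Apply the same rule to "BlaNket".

The pattern: move the first 2 characters to the end (rotate left by 2), then flip the case of every letter.
"BlaNket" → "aNketBl" → "AnKETbL".
(Check on "puSjEOJOjUZ": → "SjEOJOjUZpu" → "sJeojoJuzPU" ✓)

AnKETbL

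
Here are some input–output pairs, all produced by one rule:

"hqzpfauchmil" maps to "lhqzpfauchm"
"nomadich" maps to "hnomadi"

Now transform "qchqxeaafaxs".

sqchqxeaafa

The pattern: move the last 2 characters to the front (rotate right by 2), then delete the first character.
So "qchqxeaafaxs" becomes "sqchqxeaafa".
(Check on "nomadich": → "chnomadi" → "hnomadi" ✓)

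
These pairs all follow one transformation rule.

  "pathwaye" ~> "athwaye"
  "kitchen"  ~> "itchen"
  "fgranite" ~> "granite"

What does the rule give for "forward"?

The pattern: delete the first character.
So "forward" becomes "orward".

orward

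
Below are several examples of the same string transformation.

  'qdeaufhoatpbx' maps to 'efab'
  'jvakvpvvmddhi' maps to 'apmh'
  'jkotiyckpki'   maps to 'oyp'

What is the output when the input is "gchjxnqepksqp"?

Rule — keep one character in every 3, starting at position 3 (positions 3rd, 6th, 9th, ...).
For "gchjxnqepksqp" the result is "hnpq".

hnpq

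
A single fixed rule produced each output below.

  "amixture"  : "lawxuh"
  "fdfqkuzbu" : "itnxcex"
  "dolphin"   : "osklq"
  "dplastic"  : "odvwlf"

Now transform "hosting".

Looking at the pairs, the operation is to delete the first 2 characters, then shift every letter 3 places forward in the alphabet (wrapping around).
"hosting" → "vwlqj".

vwlqj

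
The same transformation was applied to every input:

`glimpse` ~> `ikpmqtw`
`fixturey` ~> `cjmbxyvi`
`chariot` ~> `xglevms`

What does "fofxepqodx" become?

bjsjbitush

In each case the input is transformed by: shift every letter 4 places forward in the alphabet (wrapping around), then move the last character to the front.
Applying both steps to "fofxepqodx": "jsjbitushb", then "bjsjbitush".
(Check on "chariot": → "glevmsx" → "xglevms" ✓)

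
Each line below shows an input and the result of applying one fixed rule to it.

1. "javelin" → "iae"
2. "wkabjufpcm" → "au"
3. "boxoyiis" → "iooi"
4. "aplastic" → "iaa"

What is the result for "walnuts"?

Looking at the pairs, the operation is to move the last 2 characters to the front (rotate right by 2), then keep only the vowels.
Starting from "walnuts": after the first operation, "tswalnu"; after the second, "au".
(Check on "boxoyiis": → "isboxoyi" → "iooi" ✓)

au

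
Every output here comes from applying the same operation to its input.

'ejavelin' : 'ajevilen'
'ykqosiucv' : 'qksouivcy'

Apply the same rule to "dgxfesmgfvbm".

Rule — move the first character to the end, then swap each adjacent pair of characters (1↔2, 3↔4, ...).
Applying both steps to "dgxfesmgfvbm": "gxfesmgfvbmd", then "xgefmsfgbvdm".

xgefmsfgbvdm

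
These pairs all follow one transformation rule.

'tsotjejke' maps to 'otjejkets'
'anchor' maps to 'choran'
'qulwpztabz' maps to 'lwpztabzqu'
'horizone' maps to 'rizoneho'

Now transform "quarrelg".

The rule is to move the first 2 characters to the end (rotate left by 2).
Applying that to "quarrelg" gives "arrelgqu".

arrelgqu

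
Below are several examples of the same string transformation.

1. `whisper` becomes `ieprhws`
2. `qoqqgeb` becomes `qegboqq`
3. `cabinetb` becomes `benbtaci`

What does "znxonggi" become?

The pattern: swap each adjacent pair of characters (1↔2, 3↔4, ...), then move the first 3 characters to the end (rotate left by 3).
On "znxonggi" that produces "xgnignzo".

xgnignzo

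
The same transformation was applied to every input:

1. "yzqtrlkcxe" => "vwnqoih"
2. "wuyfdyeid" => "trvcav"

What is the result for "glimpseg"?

The pattern: delete the last 3 characters, then shift every letter 3 places backward in the alphabet (wrapping around).
On "glimpseg": the first step gives "glimp", and the second then gives "difjm".

difjm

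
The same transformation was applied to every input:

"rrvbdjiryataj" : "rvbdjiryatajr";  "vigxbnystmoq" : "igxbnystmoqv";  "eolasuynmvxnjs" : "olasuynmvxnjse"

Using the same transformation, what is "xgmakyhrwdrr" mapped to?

gmakyhrwdrrx

The pattern: move the first character to the end.
For "xgmakyhrwdrr" the result is "gmakyhrwdrrx".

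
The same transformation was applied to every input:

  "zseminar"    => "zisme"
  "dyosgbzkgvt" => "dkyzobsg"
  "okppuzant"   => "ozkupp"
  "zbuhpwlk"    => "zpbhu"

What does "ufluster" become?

Each output is the input with this applied: delete the last 3 characters, then take characters alternately from the front and the back (1st, last, 2nd, 2nd-last, ...).
Doing the same to "ufluster": "usful".

usful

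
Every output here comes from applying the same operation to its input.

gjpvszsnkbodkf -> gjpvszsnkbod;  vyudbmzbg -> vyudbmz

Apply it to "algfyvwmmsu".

Each output is the input with this applied: delete the last 2 characters.
Doing the same to "algfyvwmmsu": "algfyvwmm".

algfyvwmm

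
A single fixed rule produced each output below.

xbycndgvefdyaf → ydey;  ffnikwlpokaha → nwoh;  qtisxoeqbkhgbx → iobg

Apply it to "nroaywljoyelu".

owol

What's happening: keep one character in every 3, starting at position 3 (positions 3rd, 6th, 9th, ...).
For "nroaywljoyelu" the result is "owol".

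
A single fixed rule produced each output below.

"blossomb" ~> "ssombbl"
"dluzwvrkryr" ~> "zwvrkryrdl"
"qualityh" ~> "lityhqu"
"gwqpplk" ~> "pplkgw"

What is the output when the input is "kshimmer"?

immerks

Each output is the input with this applied: move the first 3 characters to the end (rotate left by 3), then delete the last character.
Working it through for "kshimmer": intermediate "immerksh", final "immerks".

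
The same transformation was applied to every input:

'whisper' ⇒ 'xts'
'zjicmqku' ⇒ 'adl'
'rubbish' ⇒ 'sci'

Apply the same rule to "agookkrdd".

bps

Looking at the pairs, the operation is to shift every letter 1 place forward in the alphabet (wrapping around), then keep one character in every 3, starting at position 1 (positions 1st, 4th, 7th, ...).
"agookkrdd" → "bhppllsee" → "bps".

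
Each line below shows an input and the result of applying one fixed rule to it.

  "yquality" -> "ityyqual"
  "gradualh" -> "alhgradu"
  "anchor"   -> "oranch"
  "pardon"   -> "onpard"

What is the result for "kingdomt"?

The rule is to swap the front and back halves of the string, then move the first character to the end.
On "kingdomt": the first step gives "domtking", and the second then gives "omtkingd".

omtkingd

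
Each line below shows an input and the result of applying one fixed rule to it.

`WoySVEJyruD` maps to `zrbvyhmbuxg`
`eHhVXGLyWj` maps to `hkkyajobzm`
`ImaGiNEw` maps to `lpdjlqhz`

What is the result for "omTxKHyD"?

Looking at the pairs, the operation is to shift every letter 3 places forward in the alphabet (wrapping around), then convert every letter to lowercase.
Starting from "omTxKHyD": after the first operation, "rpWaNKbG"; after the second, "rpwankbg".

rpwankbg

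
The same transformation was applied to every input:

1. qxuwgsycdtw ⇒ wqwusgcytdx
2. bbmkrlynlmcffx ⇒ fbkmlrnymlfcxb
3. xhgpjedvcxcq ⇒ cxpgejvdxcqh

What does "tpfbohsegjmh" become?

mtbfhoesjghp

Rule — swap each adjacent pair of characters (1↔2, 3↔4, ...), then swap the first and last characters.
On "tpfbohsegjmh": the first step gives "ptbfhoesjghm", and the second then gives "mtbfhoesjghp".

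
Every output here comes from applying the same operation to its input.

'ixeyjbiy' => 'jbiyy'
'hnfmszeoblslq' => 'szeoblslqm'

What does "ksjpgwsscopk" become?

gwsscopkp

Rule — delete the first 3 characters, then move the first character to the end.
"ksjpgwsscopk" → "pgwsscopk" → "gwsscopkp".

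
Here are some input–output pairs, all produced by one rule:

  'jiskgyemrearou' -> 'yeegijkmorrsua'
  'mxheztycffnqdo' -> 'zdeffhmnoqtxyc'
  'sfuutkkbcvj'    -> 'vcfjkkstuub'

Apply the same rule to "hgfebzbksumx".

zbefghkmsuxb

The rule is to sort the characters into alphabetical order, then swap the first and last characters.
Starting from "hgfebzbksumx": after the first operation, "bbefghkmsuxz"; after the second, "zbefghkmsuxb".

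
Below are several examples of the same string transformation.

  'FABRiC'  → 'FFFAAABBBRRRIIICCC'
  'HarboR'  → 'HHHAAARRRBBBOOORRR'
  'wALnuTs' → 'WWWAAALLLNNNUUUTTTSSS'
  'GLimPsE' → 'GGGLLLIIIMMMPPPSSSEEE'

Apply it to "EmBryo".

EEEMMMBBBRRRYYYOOO

Each output is the input with this applied: repeat every character 3 times, then convert every letter to uppercase.
On "EmBryo": the first step gives "EEEmmmBBBrrryyyooo", and the second then gives "EEEMMMBBBRRRYYYOOO".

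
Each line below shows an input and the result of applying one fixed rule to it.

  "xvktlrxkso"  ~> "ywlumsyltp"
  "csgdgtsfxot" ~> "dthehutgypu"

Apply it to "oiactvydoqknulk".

Each output is the input with this applied: shift every letter 1 place forward in the alphabet (wrapping around).
On "oiactvydoqknulk" that produces "pjbduwzeprlovml".

pjbduwzeprlovml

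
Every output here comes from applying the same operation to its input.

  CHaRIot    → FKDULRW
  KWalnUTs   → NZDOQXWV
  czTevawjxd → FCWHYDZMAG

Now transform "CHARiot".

FKDULRW

Looking at the pairs, the operation is to shift every letter 3 places forward in the alphabet (wrapping around), then convert every letter to uppercase.
For "CHARiot", step one produces "FKDUlrw"; step two turns that into "FKDULRW".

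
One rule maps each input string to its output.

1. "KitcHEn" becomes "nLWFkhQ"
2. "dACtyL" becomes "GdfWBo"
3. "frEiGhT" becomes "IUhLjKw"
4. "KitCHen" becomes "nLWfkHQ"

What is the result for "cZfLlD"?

FcIoOg

Each output is the input with this applied: shift every letter 3 places forward in the alphabet (wrapping around), then flip the case of every letter.
"cZfLlD" → "fCiOoG" → "FcIoOg".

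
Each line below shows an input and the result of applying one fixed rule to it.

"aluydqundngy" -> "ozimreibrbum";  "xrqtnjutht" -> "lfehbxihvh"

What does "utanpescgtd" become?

ihobdsgquhr

Looking at the pairs, the operation is to shift every letter 12 places backward in the alphabet (wrapping around).
So "utanpescgtd" becomes "ihobdsgquhr".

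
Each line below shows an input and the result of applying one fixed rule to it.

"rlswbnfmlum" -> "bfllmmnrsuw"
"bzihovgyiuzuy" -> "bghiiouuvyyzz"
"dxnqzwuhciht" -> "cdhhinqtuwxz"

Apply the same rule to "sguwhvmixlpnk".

The rule is to sort the characters into alphabetical order.
So "sguwhvmixlpnk" becomes "ghiklmnpsuvwx".

ghiklmnpsuvwx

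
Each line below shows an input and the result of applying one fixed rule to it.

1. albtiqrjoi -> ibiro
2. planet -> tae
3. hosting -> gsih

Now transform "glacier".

raig

Rule — swap the first and last characters, then keep every other character starting from the first (positions 1st, 3rd, 5th, ...).
"glacier" → "rlacieg" → "raig".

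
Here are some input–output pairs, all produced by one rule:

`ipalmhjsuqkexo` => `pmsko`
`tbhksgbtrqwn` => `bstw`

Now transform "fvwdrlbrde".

vrr

Each output is the input with this applied: keep one character in every 3, starting at position 2 (positions 2nd, 5th, 8th, ...).
Doing the same to "fvwdrlbrde": "vrr".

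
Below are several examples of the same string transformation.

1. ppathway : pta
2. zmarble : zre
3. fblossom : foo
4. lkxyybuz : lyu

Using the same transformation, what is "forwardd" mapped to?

Rule — keep one character in every 3, starting at position 1 (positions 1st, 4th, 7th, ...).
"forwardd" → "fwd".

fwd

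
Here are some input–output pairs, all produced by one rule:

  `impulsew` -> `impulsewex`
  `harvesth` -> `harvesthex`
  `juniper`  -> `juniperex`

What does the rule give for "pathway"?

pathwayex

The pattern: append "ex".
For "pathway" the result is "pathwayex".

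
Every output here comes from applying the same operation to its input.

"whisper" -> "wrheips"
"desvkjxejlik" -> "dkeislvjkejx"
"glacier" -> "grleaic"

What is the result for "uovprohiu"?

In each case the input is transformed by: take characters alternately from the front and the back (1st, last, 2nd, 2nd-last, ...).
Doing the same to "uovprohiu": "uuoivhpor".

uuoivhpor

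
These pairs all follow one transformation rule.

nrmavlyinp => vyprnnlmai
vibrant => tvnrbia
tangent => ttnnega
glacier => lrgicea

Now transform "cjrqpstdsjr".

strsqrjpdjc

In each case the input is transformed by: sort the characters into reverse alphabetical order, then swap each adjacent pair of characters (1↔2, 3↔4, ...).
For "cjrqpstdsjr", step one produces "tssrrqpjjdc"; step two turns that into "strsqrjpdjc".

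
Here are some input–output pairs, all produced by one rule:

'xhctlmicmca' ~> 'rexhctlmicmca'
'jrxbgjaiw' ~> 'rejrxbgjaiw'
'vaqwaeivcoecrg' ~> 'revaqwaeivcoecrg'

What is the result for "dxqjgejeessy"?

redxqjgejeessy

In each case the input is transformed by: prepend "re".
Applying that to "dxqjgejeessy" gives "redxqjgejeessy".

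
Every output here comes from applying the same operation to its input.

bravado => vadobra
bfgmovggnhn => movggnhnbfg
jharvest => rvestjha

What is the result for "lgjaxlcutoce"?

Looking at the pairs, the operation is to move the first 3 characters to the end (rotate left by 3).
Doing the same to "lgjaxlcutoce": "axlcutocelgj".

axlcutocelgj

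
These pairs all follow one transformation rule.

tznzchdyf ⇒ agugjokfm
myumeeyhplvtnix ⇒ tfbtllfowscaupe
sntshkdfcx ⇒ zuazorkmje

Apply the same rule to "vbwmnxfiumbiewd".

The rule is to shift every letter 7 places forward in the alphabet (wrapping around).
Applying that to "vbwmnxfiumbiewd" gives "cidtuempbtipldk".

cidtuempbtipldk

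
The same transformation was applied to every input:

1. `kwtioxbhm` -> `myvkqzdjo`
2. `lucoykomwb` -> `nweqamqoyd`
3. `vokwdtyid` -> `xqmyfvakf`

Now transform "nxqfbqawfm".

What's happening: shift every letter 2 places forward in the alphabet (wrapping around).
"nxqfbqawfm" → "pzshdscyho".

pzshdscyho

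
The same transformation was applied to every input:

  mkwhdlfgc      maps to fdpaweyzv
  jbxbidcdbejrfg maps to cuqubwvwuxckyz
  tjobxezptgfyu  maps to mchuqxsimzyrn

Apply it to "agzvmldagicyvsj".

Looking at the pairs, the operation is to shift every letter 7 places backward in the alphabet (wrapping around).
So "agzvmldagicyvsj" becomes "tzsofewtzbvrolc".

tzsofewtzbvrolc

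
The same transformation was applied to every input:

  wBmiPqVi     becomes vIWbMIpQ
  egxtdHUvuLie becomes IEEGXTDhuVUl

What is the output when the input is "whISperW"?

Rule — flip the case of every letter, then move the last 2 characters to the front (rotate right by 2).
Applying both steps to "whISperW": "WHisPERw", then "RwWHisPE".

RwWHisPE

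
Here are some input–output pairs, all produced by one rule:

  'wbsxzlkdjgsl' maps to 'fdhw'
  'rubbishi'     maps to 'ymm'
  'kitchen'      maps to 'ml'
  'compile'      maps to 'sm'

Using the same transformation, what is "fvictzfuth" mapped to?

zxy

Each output is the input with this applied: keep one character in every 3, starting at position 2 (positions 2nd, 5th, 8th, ...), then shift every letter 4 places forward in the alphabet (wrapping around).
Doing the same to "fvictzfuth": "zxy".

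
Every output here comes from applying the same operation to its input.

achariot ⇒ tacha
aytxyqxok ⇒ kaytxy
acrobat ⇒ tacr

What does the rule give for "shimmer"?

Rule — move the last character to the front, then delete the last 3 characters.
For "shimmer", step one produces "rshimme"; step two turns that into "rshi".

rshi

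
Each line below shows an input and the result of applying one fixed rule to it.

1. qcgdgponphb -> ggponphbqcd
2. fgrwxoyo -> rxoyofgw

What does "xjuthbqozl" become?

Rule — move the first 3 characters to the end (rotate left by 3), then swap the first and last characters.
Starting from "xjuthbqozl": after the first operation, "thbqozlxju"; after the second, "uhbqozlxjt".
(Check on "fgrwxoyo": → "wxoyofgr" → "rxoyofgw" ✓)

uhbqozlxjt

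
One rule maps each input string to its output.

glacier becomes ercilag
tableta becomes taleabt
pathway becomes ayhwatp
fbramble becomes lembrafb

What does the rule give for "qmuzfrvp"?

In each case the input is transformed by: reverse the string, then swap each adjacent pair of characters (1↔2, 3↔4, ...).
Applying that to "qmuzfrvp" gives "vpfruzqm".

vpfruzqm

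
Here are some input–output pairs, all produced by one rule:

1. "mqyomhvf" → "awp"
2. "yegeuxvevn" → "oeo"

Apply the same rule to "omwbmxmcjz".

Each output is the input with this applied: keep one character in every 3, starting at position 2 (positions 2nd, 5th, 8th, ...), then shift every letter 10 places forward in the alphabet (wrapping around).
"omwbmxmcjz" → "mmc" → "wwm".
(Check on "mqyomhvf": → "qmf" → "awp" ✓)

wwm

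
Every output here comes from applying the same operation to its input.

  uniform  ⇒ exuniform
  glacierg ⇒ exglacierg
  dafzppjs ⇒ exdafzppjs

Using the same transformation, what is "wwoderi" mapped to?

exwwoderi

Rule — prepend "ex".
For "wwoderi" the result is "exwwoderi".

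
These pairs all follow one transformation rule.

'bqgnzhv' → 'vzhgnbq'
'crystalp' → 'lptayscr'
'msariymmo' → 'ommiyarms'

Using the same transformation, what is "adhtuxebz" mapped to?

Looking at the pairs, the operation is to swap each adjacent pair of characters (1↔2, 3↔4, ...), then reverse the string.
For "adhtuxebz", step one produces "dathxubez"; step two turns that into "zebuxhtad".

zebuxhtad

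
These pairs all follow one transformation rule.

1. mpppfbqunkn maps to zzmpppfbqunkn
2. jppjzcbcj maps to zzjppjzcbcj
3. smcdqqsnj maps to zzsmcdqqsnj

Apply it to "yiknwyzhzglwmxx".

The transformation: prepend "zz".
Doing the same to "yiknwyzhzglwmxx": "zzyiknwyzhzglwmxx".

zzyiknwyzhzglwmxx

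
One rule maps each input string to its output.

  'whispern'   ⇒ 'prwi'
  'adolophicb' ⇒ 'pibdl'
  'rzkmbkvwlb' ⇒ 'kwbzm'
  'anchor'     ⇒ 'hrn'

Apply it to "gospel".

plo

Looking at the pairs, the operation is to swap the front and back halves of the string, then keep every other character starting from the first (positions 1st, 3rd, 5th, ...).
For "gospel" the result is "plo".
(Check on "anchor": → "horanc" → "hrn" ✓)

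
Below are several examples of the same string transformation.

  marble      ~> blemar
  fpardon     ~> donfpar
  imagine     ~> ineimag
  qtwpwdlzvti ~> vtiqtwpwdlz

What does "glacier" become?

ierglac

Each output is the input with this applied: move the last 3 characters to the front (rotate right by 3).
Doing the same to "glacier": "ierglac".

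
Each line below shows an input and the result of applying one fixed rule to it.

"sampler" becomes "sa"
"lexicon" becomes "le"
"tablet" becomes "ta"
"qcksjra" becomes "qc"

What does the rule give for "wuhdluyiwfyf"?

Rule — keep only the first 2 characters.
"wuhdluyiwfyf" → "wu".

wu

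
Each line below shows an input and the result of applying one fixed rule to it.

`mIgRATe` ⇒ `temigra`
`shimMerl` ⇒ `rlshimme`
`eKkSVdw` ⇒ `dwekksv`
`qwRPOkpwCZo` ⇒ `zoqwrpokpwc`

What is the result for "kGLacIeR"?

The transformation: move the last 2 characters to the front (rotate right by 2), then convert every letter to lowercase.
On "kGLacIeR": the first step gives "eRkGLacI", and the second then gives "erkglaci".
(Check on "qwRPOkpwCZo": → "ZoqwRPOkpwC" → "zoqwrpokpwc" ✓)

erkglaci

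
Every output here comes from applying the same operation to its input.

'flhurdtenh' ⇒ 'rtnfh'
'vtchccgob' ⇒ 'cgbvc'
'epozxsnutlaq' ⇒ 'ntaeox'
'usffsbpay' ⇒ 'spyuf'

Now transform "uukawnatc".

In each case the input is transformed by: keep every other character starting from the first (positions 1st, 3rd, 5th, ...), then move the last 3 characters to the front (rotate right by 3).
For "uukawnatc" the result is "wacuk".

wacuk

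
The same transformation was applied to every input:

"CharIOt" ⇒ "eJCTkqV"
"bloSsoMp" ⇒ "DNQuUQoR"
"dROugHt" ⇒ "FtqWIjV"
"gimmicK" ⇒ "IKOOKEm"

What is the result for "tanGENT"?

In each case the input is transformed by: flip the case of every letter, then shift every letter 2 places forward in the alphabet (wrapping around).
Applying both steps to "tanGENT": "TANgent", then "VCPigpv".

VCPigpv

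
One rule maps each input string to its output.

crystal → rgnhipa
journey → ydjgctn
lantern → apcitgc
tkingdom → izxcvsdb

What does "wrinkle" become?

lgxczat

In each case the input is transformed by: shift every letter 11 places backward in the alphabet (wrapping around).
On "wrinkle" that produces "lgxczat".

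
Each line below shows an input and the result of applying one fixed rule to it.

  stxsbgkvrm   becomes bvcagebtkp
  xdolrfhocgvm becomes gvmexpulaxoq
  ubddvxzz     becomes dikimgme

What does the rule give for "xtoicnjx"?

What's happening: shift every letter 9 places forward in the alphabet (wrapping around), then take characters alternately from the front and the back (1st, last, 2nd, 2nd-last, ...).
"xtoicnjx" → "gcxrlwsg" → "ggcsxwrl".
(Check on "xdolrfhocgvm": → "gmxuaoqxlpev" → "gvmexpulaxoq" ✓)

ggcsxwrl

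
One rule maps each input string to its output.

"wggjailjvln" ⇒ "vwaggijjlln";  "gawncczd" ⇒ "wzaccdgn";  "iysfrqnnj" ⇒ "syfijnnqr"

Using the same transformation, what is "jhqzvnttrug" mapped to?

vzghjnqrttu

Looking at the pairs, the operation is to sort the characters into alphabetical order, then move the last 2 characters to the front (rotate right by 2).
Starting from "jhqzvnttrug": after the first operation, "ghjnqrttuvz"; after the second, "vzghjnqrttu".
(Check on "wggjailjvln": → "aggijjllnvw" → "vwaggijjlln" ✓)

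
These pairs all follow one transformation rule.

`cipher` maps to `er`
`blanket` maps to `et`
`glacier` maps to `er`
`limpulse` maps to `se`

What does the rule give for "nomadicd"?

The pattern: keep only the last 2 characters.
"nomadicd" → "cd".

cd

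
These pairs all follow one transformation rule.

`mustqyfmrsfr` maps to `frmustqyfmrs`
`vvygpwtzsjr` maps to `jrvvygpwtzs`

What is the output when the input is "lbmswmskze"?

The rule is to move the last 2 characters to the front (rotate right by 2).
"lbmswmskze" → "zelbmswmsk".

zelbmswmsk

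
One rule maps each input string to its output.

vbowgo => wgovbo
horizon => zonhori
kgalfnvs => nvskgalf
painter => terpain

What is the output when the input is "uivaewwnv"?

Each output is the input with this applied: move the last 3 characters to the front (rotate right by 3).
So "uivaewwnv" becomes "wnvuivaew".

wnvuivaew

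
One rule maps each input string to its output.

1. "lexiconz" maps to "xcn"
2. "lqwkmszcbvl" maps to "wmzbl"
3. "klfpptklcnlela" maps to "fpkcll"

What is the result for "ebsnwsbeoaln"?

swbol

Each output is the input with this applied: delete the first 2 characters, then keep every other character starting from the first (positions 1st, 3rd, 5th, ...).
For "ebsnwsbeoaln", step one produces "snwsbeoaln"; step two turns that into "swbol".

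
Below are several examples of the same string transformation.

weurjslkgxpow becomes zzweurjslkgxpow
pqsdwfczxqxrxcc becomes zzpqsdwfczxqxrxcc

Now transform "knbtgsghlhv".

What's happening: prepend "zz".
For "knbtgsghlhv" the result is "zzknbtgsghlhv".

zzknbtgsghlhv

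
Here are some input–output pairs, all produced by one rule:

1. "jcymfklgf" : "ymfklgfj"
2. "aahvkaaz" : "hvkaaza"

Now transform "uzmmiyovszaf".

In each case the input is transformed by: move the first character to the end, then delete the first character.
Starting from "uzmmiyovszaf": after the first operation, "zmmiyovszafu"; after the second, "mmiyovszafu".

mmiyovszafu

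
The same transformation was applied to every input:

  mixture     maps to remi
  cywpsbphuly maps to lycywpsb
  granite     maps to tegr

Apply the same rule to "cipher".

Looking at the pairs, the operation is to move the last 2 characters to the front (rotate right by 2), then delete the last 3 characters.
"cipher" → "erciph" → "erc".

erc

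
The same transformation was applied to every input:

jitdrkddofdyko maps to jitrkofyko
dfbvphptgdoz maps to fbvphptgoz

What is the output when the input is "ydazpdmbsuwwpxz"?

What's happening: remove every "d".
Applying that to "ydazpdmbsuwwpxz" gives "yazpmbsuwwpxz".

yazpmbsuwwpxz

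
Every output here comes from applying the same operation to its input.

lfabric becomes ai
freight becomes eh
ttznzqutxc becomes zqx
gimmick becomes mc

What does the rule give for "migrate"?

gt

The rule is to keep one character in every 3, starting at position 3 (positions 3rd, 6th, 9th, ...).
For "migrate" the result is "gt".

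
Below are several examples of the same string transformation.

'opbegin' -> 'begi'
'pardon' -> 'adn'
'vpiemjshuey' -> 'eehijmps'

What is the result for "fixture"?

In each case the input is transformed by: sort the characters into alphabetical order, then delete the last 3 characters.
Starting from "fixture": after the first operation, "efirtux"; after the second, "efir".

efir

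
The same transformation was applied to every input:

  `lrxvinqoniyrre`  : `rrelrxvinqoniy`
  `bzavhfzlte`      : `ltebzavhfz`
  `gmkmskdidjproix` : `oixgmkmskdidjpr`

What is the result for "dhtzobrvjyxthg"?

In each case the input is transformed by: move the last 3 characters to the front (rotate right by 3).
Doing the same to "dhtzobrvjyxthg": "thgdhtzobrvjyx".

thgdhtzobrvjyx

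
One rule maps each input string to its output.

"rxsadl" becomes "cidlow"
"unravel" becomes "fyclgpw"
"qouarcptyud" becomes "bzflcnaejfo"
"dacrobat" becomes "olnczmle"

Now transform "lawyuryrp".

wlhjfcjca

The transformation: shift every letter 11 places forward in the alphabet (wrapping around).
Doing the same to "lawyuryrp": "wlhjfcjca".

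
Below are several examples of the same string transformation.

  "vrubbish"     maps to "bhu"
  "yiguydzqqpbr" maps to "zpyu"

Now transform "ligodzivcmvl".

imlo

What's happening: swap the front and back halves of the string, then keep one character in every 3, starting at position 1 (positions 1st, 4th, 7th, ...).
Starting from "ligodzivcmvl": after the first operation, "ivcmvlligodz"; after the second, "imlo".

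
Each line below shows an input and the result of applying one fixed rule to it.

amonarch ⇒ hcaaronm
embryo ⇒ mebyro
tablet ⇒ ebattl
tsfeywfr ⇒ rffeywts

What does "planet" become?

leatpn

Looking at the pairs, the operation is to sort the characters into reverse alphabetical order, then swap the front and back halves of the string.
For "planet", step one produces "tpnlea"; step two turns that into "leatpn".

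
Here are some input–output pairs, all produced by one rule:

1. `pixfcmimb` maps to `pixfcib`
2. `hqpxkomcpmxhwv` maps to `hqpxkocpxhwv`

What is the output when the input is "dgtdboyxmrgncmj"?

The rule is to remove every "m".
For "dgtdboyxmrgncmj" the result is "dgtdboyxrgncj".

dgtdboyxrgncj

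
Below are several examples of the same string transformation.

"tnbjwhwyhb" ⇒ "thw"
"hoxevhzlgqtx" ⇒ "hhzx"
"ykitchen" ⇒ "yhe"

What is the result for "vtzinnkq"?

Rule — swap each adjacent pair of characters (1↔2, 3↔4, ...), then keep one character in every 3, starting at position 2 (positions 2nd, 5th, 8th, ...).
On "vtzinnkq": the first step gives "tviznnqk", and the second then gives "vnk".

vnk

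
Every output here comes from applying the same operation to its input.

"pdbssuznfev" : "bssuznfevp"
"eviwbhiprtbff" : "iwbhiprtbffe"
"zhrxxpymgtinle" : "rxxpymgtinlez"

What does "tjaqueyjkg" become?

What's happening: move the first character to the end, then delete the first character.
"tjaqueyjkg" → "jaqueyjkgt" → "aqueyjkgt".
(Check on "eviwbhiprtbff": → "viwbhiprtbffe" → "iwbhiprtbffe" ✓)

aqueyjkgt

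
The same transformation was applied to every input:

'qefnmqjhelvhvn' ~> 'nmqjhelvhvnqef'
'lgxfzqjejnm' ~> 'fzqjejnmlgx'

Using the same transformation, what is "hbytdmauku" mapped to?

The pattern: move the first 3 characters to the end (rotate left by 3).
Applying that to "hbytdmauku" gives "tdmaukuhby".

tdmaukuhby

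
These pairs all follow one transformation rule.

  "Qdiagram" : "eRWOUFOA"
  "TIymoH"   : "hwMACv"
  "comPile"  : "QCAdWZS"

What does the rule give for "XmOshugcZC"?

Each output is the input with this applied: shift every letter 12 places backward in the alphabet (wrapping around), then flip the case of every letter.
On "XmOshugcZC": the first step gives "LaCgviuqNQ", and the second then gives "lAcGVIUQnq".

lAcGVIUQnq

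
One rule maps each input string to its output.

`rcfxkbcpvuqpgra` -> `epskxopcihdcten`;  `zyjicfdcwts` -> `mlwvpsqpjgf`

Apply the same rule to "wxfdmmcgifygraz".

jksqzzptvsltenm

Each output is the input with this applied: shift every letter 13 places forward in the alphabet (wrapping around) — i.e. ROT13.
Applying that to "wxfdmmcgifygraz" gives "jksqzzptvsltenm".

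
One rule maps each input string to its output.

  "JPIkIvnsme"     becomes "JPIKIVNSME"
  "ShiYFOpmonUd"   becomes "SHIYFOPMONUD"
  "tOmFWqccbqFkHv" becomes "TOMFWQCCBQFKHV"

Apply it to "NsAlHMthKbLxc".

The transformation: convert every letter to uppercase.
Applying that to "NsAlHMthKbLxc" gives "NSALHMTHKBLXC".

NSALHMTHKBLXC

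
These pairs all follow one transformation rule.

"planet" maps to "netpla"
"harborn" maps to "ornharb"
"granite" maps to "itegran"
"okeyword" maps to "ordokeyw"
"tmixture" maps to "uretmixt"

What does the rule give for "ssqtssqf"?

sqfssqts

The transformation: move the last 3 characters to the front (rotate right by 3).
"ssqtssqf" → "sqfssqts".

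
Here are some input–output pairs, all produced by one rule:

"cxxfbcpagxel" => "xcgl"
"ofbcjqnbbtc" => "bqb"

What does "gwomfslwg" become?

The rule is to keep one character in every 3, starting at position 3 (positions 3rd, 6th, 9th, ...).
For "gwomfslwg" the result is "osg".

osg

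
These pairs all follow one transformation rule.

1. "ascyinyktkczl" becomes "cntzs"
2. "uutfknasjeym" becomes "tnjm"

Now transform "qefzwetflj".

fele

The transformation: move the first 2 characters to the end (rotate left by 2), then keep one character in every 3, starting at position 1 (positions 1st, 4th, 7th, ...).
For "qefzwetflj", step one produces "fzwetfljqe"; step two turns that into "fele".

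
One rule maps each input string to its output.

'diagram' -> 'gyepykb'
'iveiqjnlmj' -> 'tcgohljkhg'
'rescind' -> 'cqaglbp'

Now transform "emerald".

The pattern: move the first character to the end, then shift every letter 2 places backward in the alphabet (wrapping around).
So "emerald" becomes "kcpyjbc".

kcpyjbc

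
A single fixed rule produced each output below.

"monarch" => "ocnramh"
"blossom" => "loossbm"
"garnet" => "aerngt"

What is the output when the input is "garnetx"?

What's happening: take characters alternately from the front and the back (1st, last, 2nd, 2nd-last, ...), then move the first 2 characters to the end (rotate left by 2).
Applying both steps to "garnetx": "gxatren", then "atrengx".

atrengx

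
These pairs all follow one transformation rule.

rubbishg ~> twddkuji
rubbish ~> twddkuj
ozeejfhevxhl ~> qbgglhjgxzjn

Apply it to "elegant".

Rule — shift every letter 2 places forward in the alphabet (wrapping around).
So "elegant" becomes "gngicpv".

gngicpv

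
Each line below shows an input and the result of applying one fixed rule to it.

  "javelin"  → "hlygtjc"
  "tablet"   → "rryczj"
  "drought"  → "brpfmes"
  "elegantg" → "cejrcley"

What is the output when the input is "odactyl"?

mjbwyra

What's happening: take characters alternately from the front and the back (1st, last, 2nd, 2nd-last, ...), then shift every letter 2 places backward in the alphabet (wrapping around).
Applying that to "odactyl" gives "mjbwyra".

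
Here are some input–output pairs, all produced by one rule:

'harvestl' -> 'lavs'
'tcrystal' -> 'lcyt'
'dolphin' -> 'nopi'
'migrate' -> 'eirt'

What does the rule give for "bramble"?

erml

The transformation: move the last character to the front, then keep every other character starting from the first (positions 1st, 3rd, 5th, ...).
Working it through for "bramble": intermediate "ebrambl", final "erml".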